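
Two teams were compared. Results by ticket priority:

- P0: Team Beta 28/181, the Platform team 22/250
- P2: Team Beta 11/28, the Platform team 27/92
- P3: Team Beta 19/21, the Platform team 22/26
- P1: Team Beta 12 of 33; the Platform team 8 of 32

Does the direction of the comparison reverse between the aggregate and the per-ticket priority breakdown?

No

P0: Team Beta 28/181 = 15.5%, the Platform team 22/250 = 8.8% → Team Beta
P2: Team Beta 11/28 = 39.3%, the Platform team 27/92 = 29.3% → Team Beta
P3: Team Beta 19/21 = 90.5%, the Platform team 22/26 = 84.6% → Team Beta
P1: Team Beta 12/33 = 36.4%, the Platform team 8/32 = 25.0% → Team Beta
Overall: Team Beta 70/263 = 26.6%, the Platform team 79/400 = 19.8% → Team Beta
Team Beta wins overall and in every ticket group — no reversal.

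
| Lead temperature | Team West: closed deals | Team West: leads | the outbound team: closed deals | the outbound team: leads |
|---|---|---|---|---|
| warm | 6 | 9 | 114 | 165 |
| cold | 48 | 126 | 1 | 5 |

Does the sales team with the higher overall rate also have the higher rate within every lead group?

Warm: Team West 6/9 = 66.7%, the outbound team 114/165 = 69.1% → the outbound team
Cold: Team West 48/126 = 38.1%, the outbound team 1/5 = 20.0% → Team West
Overall: Team West 54/135 = 40.0%, the outbound team 115/170 = 67.6% → the outbound team
Neither sweeps: Team West wins 1 of 2 groups, the outbound team wins 1. The outbound team wins overall but not every group — no Simpson reversal.

No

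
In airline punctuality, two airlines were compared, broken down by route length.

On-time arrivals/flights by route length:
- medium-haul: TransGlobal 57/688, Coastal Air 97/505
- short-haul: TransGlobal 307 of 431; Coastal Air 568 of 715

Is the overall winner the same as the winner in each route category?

Yes

Medium-haul: TransGlobal 57/688 = 8.3%, Coastal Air 97/505 = 19.2% → Coastal Air
Short-haul: TransGlobal 307/431 = 71.2%, Coastal Air 568/715 = 79.4% → Coastal Air
Overall: TransGlobal 364/1119 = 32.5%, Coastal Air 665/1220 = 54.5% → Coastal Air
Coastal Air wins overall and in every route group — no reversal.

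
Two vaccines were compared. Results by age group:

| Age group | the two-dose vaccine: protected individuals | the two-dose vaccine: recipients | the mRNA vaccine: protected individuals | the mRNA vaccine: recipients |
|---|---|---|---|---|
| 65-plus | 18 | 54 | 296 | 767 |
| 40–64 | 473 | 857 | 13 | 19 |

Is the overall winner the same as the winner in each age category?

No

65-plus: the two-dose vaccine 18/54 = 33.3%, the mRNA vaccine 296/767 = 38.6% → the mRNA vaccine
40–64: the two-dose vaccine 473/857 = 55.2%, the mRNA vaccine 13/19 = 68.4% → the mRNA vaccine
Overall: the two-dose vaccine 491/911 = 53.9%, the mRNA vaccine 309/786 = 39.3% → the two-dose vaccine
The mRNA vaccine wins each age group but the two-dose vaccine wins overall — the comparison reverses. The mRNA vaccine's recipients skew toward 65-plus, which has a lower base rate.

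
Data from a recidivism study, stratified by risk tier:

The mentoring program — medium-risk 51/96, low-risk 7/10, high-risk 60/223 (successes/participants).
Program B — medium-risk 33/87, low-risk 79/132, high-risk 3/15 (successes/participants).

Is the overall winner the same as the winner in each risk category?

No

Medium-risk: the mentoring program 51/96 = 53.1%, Program B 33/87 = 37.9% → the mentoring program
Low-risk: the mentoring program 7/10 = 70.0%, Program B 79/132 = 59.8% → the mentoring program
High-risk: the mentoring program 60/223 = 26.9%, Program B 3/15 = 20.0% → the mentoring program
Overall: the mentoring program 118/329 = 35.9%, Program B 115/234 = 49.1% → Program B
The mentoring program wins each risk group but Program B wins overall — the comparison reverses. The mentoring program's participants skew toward high-risk, which has a lower base rate.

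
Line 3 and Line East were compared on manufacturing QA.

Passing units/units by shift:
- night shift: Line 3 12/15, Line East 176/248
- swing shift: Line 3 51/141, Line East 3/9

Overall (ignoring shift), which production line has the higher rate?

Night shift: Line 3 12/15 = 80.0%, Line East 176/248 = 71.0% → Line 3
Swing shift: Line 3 51/141 = 36.2%, Line East 3/9 = 33.3% → Line 3
Overall: Line 3 63/156 = 40.4%, Line East 179/257 = 69.6% → Line East
(Line 3 wins every shift group but Line East wins overall — Line 3's units skew toward the low-rate swing shift group.)

Line East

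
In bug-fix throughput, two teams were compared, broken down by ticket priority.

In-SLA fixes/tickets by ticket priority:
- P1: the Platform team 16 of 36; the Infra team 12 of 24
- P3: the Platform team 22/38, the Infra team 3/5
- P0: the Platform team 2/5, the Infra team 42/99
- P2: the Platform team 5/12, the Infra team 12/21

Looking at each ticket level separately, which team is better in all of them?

P1: the Platform team 16/36 = 44.4%, the Infra team 12/24 = 50.0% → the Infra team
P3: the Platform team 22/38 = 57.9%, the Infra team 3/5 = 60.0% → the Infra team
P0: the Platform team 2/5 = 40.0%, the Infra team 42/99 = 42.4% → the Infra team
P2: the Platform team 5/12 = 41.7%, the Infra team 12/21 = 57.1% → the Infra team
The Infra team has the higher rate in all 4 groups.

the Infra team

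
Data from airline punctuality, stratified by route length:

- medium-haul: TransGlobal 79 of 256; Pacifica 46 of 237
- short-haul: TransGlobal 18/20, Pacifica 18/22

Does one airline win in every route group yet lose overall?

No

Medium-haul: TransGlobal 79/256 = 30.9%, Pacifica 46/237 = 19.4% → TransGlobal
Short-haul: TransGlobal 18/20 = 90.0%, Pacifica 18/22 = 81.8% → TransGlobal
Overall: TransGlobal 97/276 = 35.1%, Pacifica 64/259 = 24.7% → TransGlobal
TransGlobal wins overall and in every route group — no reversal.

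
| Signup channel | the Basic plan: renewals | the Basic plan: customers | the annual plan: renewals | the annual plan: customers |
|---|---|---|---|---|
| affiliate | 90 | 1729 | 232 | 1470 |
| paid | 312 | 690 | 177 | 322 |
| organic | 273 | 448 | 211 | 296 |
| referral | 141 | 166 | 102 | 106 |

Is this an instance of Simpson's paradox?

No

Affiliate: the Basic plan 90/1729 = 5.2%, the annual plan 232/1470 = 15.8% → the annual plan
Paid: the Basic plan 312/690 = 45.2%, the annual plan 177/322 = 55.0% → the annual plan
Organic: the Basic plan 273/448 = 60.9%, the annual plan 211/296 = 71.3% → the annual plan
Referral: the Basic plan 141/166 = 84.9%, the annual plan 102/106 = 96.2% → the annual plan
Overall: the Basic plan 816/3033 = 26.9%, the annual plan 722/2194 = 32.9% → the annual plan
The annual plan wins overall and in every signup group — no reversal.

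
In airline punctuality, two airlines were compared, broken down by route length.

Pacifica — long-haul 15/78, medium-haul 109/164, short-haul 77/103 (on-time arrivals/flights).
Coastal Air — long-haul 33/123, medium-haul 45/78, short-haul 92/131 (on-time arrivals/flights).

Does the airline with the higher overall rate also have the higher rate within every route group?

No

Long-haul: Pacifica 15/78 = 19.2%, Coastal Air 33/123 = 26.8% → Coastal Air
Medium-haul: Pacifica 109/164 = 66.5%, Coastal Air 45/78 = 57.7% → Pacifica
Short-haul: Pacifica 77/103 = 74.8%, Coastal Air 92/131 = 70.2% → Pacifica
Overall: Pacifica 201/345 = 58.3%, Coastal Air 170/332 = 51.2% → Pacifica
Neither sweeps: Pacifica wins 2 of 3 groups, Coastal Air wins 1. Pacifica wins overall but not every group — no Simpson reversal.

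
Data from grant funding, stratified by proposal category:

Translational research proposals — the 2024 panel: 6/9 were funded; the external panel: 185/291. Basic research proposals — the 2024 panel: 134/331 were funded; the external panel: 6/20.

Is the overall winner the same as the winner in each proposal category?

Translational research: the 2024 panel 6/9 = 66.7%, the external panel 185/291 = 63.6% → the 2024 panel
Basic research: the 2024 panel 134/331 = 40.5%, the external panel 6/20 = 30.0% → the 2024 panel
Overall: the 2024 panel 140/340 = 41.2%, the external panel 191/311 = 61.4% → the external panel
The 2024 panel wins each proposal group but the external panel wins overall — the comparison reverses. The 2024 panel's proposals skew toward basic research, which has a lower base rate.

No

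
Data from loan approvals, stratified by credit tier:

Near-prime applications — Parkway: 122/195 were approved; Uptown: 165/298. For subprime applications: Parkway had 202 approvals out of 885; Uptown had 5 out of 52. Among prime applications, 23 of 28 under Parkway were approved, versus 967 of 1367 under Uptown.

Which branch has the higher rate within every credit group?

Parkway

Near-prime: Parkway 122/195 = 62.6%, Uptown 165/298 = 55.4% → Parkway
Subprime: Parkway 202/885 = 22.8%, Uptown 5/52 = 9.6% → Parkway
Prime: Parkway 23/28 = 82.1%, Uptown 967/1367 = 70.7% → Parkway
Parkway has the higher rate in all 3 groups.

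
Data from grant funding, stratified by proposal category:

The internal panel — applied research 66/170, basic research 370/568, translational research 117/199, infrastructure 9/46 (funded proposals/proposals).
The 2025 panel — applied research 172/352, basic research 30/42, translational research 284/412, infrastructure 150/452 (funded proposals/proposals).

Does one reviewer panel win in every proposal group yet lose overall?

Yes

Applied research: the internal panel 66/170 = 38.8%, the 2025 panel 172/352 = 48.9% → the 2025 panel
Basic research: the internal panel 370/568 = 65.1%, the 2025 panel 30/42 = 71.4% → the 2025 panel
Translational research: the internal panel 117/199 = 58.8%, the 2025 panel 284/412 = 68.9% → the 2025 panel
Infrastructure: the internal panel 9/46 = 19.6%, the 2025 panel 150/452 = 33.2% → the 2025 panel
Overall: the internal panel 562/983 = 57.2%, the 2025 panel 636/1258 = 50.6% → the internal panel
The 2025 panel wins each proposal group but the internal panel wins overall — the comparison reverses. The 2025 panel's proposals skew toward infrastructure, which has a lower base rate.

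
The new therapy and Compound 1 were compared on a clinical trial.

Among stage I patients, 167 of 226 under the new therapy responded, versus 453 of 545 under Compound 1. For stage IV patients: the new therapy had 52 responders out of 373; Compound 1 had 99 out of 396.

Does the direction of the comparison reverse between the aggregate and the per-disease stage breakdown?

Stage I: the new therapy 167/226 = 73.9%, Compound 1 453/545 = 83.1% → Compound 1
Stage IV: the new therapy 52/373 = 13.9%, Compound 1 99/396 = 25.0% → Compound 1
Overall: the new therapy 219/599 = 36.6%, Compound 1 552/941 = 58.7% → Compound 1
Compound 1 wins overall and in every disease group — no reversal.

No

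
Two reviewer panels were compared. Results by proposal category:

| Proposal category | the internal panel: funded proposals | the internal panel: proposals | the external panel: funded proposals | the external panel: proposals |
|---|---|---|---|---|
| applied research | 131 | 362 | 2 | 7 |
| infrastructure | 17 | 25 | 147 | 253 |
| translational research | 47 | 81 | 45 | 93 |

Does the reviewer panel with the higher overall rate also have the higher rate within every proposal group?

Applied research: the internal panel 131/362 = 36.2%, the external panel 2/7 = 28.6% → the internal panel
Infrastructure: the internal panel 17/25 = 68.0%, the external panel 147/253 = 58.1% → the internal panel
Translational research: the internal panel 47/81 = 58.0%, the external panel 45/93 = 48.4% → the internal panel
Overall: the internal panel 195/468 = 41.7%, the external panel 194/353 = 55.0% → the external panel
The internal panel wins each proposal group but the external panel wins overall — the comparison reverses. The internal panel's proposals skew toward applied research, which has a lower base rate.

No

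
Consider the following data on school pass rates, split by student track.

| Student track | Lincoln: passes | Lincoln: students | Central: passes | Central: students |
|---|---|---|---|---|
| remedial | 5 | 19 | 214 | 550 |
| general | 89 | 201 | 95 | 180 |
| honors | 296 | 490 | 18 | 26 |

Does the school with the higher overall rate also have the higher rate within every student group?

No

Remedial: Lincoln 5/19 = 26.3%, Central 214/550 = 38.9% → Central
General: Lincoln 89/201 = 44.3%, Central 95/180 = 52.8% → Central
Honors: Lincoln 296/490 = 60.4%, Central 18/26 = 69.2% → Central
Overall: Lincoln 390/710 = 54.9%, Central 327/756 = 43.3% → Lincoln
Central wins each student group but Lincoln wins overall — the comparison reverses. Central's students skew toward remedial, which has a lower base rate.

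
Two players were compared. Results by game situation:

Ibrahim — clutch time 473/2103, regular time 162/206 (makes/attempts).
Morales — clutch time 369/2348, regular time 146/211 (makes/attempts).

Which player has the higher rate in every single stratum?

Ibrahim

Clutch time: Ibrahim 473/2103 = 22.5%, Morales 369/2348 = 15.7% → Ibrahim
Regular time: Ibrahim 162/206 = 78.6%, Morales 146/211 = 69.2% → Ibrahim
Ibrahim has the higher rate in both groups.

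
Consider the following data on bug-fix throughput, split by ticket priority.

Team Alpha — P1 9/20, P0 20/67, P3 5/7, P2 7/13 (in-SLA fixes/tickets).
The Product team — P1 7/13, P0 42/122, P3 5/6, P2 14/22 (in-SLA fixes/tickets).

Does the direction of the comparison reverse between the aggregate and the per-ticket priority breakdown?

P1: Team Alpha 9/20 = 45.0%, the Product team 7/13 = 53.8% → the Product team
P0: Team Alpha 20/67 = 29.9%, the Product team 42/122 = 34.4% → the Product team
P3: Team Alpha 5/7 = 71.4%, the Product team 5/6 = 83.3% → the Product team
P2: Team Alpha 7/13 = 53.8%, the Product team 14/22 = 63.6% → the Product team
Overall: Team Alpha 41/107 = 38.3%, the Product team 68/163 = 41.7% → the Product team
The Product team wins overall and in every ticket group — no reversal.

No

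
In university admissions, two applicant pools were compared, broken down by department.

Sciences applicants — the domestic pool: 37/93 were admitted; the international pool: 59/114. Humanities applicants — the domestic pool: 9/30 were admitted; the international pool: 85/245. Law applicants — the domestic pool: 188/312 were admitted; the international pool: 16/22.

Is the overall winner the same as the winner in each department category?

Sciences: the domestic pool 37/93 = 39.8%, the international pool 59/114 = 51.8% → the international pool
Humanities: the domestic pool 9/30 = 30.0%, the international pool 85/245 = 34.7% → the international pool
Law: the domestic pool 188/312 = 60.3%, the international pool 16/22 = 72.7% → the international pool
Overall: the domestic pool 234/435 = 53.8%, the international pool 160/381 = 42.0% → the domestic pool
The international pool wins each department group but the domestic pool wins overall — the comparison reverses. The international pool's applicants skew toward Humanities, which has a lower base rate.

No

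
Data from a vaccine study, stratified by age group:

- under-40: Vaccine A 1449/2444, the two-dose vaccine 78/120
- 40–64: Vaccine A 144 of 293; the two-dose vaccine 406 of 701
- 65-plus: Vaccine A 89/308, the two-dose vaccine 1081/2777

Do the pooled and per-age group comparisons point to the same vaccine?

Under-40: Vaccine A 1449/2444 = 59.3%, the two-dose vaccine 78/120 = 65.0% → the two-dose vaccine
40–64: Vaccine A 144/293 = 49.1%, the two-dose vaccine 406/701 = 57.9% → the two-dose vaccine
65-plus: Vaccine A 89/308 = 28.9%, the two-dose vaccine 1081/2777 = 38.9% → the two-dose vaccine
Overall: Vaccine A 1682/3045 = 55.2%, the two-dose vaccine 1565/3598 = 43.5% → Vaccine A
The two-dose vaccine wins each age group but Vaccine A wins overall — the comparison reverses. The two-dose vaccine's recipients skew toward 65-plus, which has a lower base rate.

No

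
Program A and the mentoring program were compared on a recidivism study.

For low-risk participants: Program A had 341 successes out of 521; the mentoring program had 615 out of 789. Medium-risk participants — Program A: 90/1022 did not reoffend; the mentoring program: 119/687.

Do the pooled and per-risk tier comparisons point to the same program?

Low-risk: Program A 341/521 = 65.5%, the mentoring program 615/789 = 77.9% → the mentoring program
Medium-risk: Program A 90/1022 = 8.8%, the mentoring program 119/687 = 17.3% → the mentoring program
Overall: Program A 431/1543 = 27.9%, the mentoring program 734/1476 = 49.7% → the mentoring program
The mentoring program wins overall and in every risk group — no reversal.

Yes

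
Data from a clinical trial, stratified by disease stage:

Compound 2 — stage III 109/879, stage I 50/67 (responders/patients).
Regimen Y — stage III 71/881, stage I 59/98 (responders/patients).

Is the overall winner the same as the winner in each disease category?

Stage III: Compound 2 109/879 = 12.4%, Regimen Y 71/881 = 8.1% → Compound 2
Stage I: Compound 2 50/67 = 74.6%, Regimen Y 59/98 = 60.2% → Compound 2
Overall: Compound 2 159/946 = 16.8%, Regimen Y 130/979 = 13.3% → Compound 2
Compound 2 wins overall and in every disease group — no reversal.

Yes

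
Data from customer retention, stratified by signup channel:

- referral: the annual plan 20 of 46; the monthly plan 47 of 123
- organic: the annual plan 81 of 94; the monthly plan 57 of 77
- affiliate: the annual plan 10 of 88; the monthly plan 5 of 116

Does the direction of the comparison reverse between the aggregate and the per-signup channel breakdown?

No

Referral: the annual plan 20/46 = 43.5%, the monthly plan 47/123 = 38.2% → the annual plan
Organic: the annual plan 81/94 = 86.2%, the monthly plan 57/77 = 74.0% → the annual plan
Affiliate: the annual plan 10/88 = 11.4%, the monthly plan 5/116 = 4.3% → the annual plan
Overall: the annual plan 111/228 = 48.7%, the monthly plan 109/316 = 34.5% → the annual plan
The annual plan wins overall and in every signup group — no reversal.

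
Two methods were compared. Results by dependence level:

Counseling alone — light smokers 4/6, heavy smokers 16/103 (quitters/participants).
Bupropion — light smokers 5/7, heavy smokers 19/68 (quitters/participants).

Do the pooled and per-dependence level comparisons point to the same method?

Yes

Light smokers: counseling alone 4/6 = 66.7%, bupropion 5/7 = 71.4% → bupropion
Heavy smokers: counseling alone 16/103 = 15.5%, bupropion 19/68 = 27.9% → bupropion
Overall: counseling alone 20/109 = 18.3%, bupropion 24/75 = 32.0% → bupropion
Bupropion wins overall and in every dependence group — no reversal.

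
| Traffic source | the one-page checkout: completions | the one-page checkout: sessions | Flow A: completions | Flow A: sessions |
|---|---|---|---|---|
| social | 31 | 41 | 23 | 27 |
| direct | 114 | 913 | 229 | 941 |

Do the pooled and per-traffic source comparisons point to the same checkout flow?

Yes

Social: the one-page checkout 31/41 = 75.6%, Flow A 23/27 = 85.2% → Flow A
Direct: the one-page checkout 114/913 = 12.5%, Flow A 229/941 = 24.3% → Flow A
Overall: the one-page checkout 145/954 = 15.2%, Flow A 252/968 = 26.0% → Flow A
Flow A wins overall and in every traffic group — no reversal.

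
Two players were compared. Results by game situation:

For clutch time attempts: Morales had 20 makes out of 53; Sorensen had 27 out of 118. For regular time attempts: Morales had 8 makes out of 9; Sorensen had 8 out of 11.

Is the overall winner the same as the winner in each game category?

Yes

Clutch time: Morales 20/53 = 37.7%, Sorensen 27/118 = 22.9% → Morales
Regular time: Morales 8/9 = 88.9%, Sorensen 8/11 = 72.7% → Morales
Overall: Morales 28/62 = 45.2%, Sorensen 35/129 = 27.1% → Morales
Morales wins overall and in every game group — no reversal.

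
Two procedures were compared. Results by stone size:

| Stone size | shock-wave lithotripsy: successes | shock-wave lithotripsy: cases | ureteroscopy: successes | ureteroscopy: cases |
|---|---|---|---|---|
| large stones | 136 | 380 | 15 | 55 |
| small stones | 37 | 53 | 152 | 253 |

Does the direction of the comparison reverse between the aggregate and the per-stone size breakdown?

Yes

Large stones: shock-wave lithotripsy 136/380 = 35.8%, ureteroscopy 15/55 = 27.3% → shock-wave lithotripsy
Small stones: shock-wave lithotripsy 37/53 = 69.8%, ureteroscopy 152/253 = 60.1% → shock-wave lithotripsy
Overall: shock-wave lithotripsy 173/433 = 40.0%, ureteroscopy 167/308 = 54.2% → ureteroscopy
Shock-wave lithotripsy wins each stone group but ureteroscopy wins overall — the comparison reverses. Shock-wave lithotripsy's cases skew toward large stones, which has a lower base rate.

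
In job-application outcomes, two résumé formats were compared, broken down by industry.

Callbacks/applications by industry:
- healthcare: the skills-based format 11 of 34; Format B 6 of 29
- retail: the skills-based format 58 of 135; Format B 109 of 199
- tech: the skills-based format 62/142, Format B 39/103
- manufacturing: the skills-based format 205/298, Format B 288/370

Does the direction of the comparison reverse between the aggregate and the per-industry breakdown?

Healthcare: the skills-based format 11/34 = 32.4%, Format B 6/29 = 20.7% → the skills-based format
Retail: the skills-based format 58/135 = 43.0%, Format B 109/199 = 54.8% → Format B
Tech: the skills-based format 62/142 = 43.7%, Format B 39/103 = 37.9% → the skills-based format
Manufacturing: the skills-based format 205/298 = 68.8%, Format B 288/370 = 77.8% → Format B
Overall: the skills-based format 336/609 = 55.2%, Format B 442/701 = 63.1% → Format B
Neither sweeps: the skills-based format wins 2 of 4 groups, Format B wins 2. Format B wins overall but not every group — no Simpson reversal.

No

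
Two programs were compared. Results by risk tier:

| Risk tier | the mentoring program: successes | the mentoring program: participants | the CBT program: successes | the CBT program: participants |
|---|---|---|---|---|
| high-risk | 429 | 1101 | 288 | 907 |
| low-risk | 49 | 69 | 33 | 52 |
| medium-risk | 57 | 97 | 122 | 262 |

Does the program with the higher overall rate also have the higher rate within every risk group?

Yes

High-risk: the mentoring program 429/1101 = 39.0%, the CBT program 288/907 = 31.8% → the mentoring program
Low-risk: the mentoring program 49/69 = 71.0%, the CBT program 33/52 = 63.5% → the mentoring program
Medium-risk: the mentoring program 57/97 = 58.8%, the CBT program 122/262 = 46.6% → the mentoring program
Overall: the mentoring program 535/1267 = 42.2%, the CBT program 443/1221 = 36.3% → the mentoring program
The mentoring program wins overall and in every risk group — no reversal.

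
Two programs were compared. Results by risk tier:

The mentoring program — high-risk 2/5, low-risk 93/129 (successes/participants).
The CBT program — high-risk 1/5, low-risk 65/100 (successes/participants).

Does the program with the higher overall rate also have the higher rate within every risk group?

Yes

High-risk: the mentoring program 2/5 = 40.0%, the CBT program 1/5 = 20.0% → the mentoring program
Low-risk: the mentoring program 93/129 = 72.1%, the CBT program 65/100 = 65.0% → the mentoring program
Overall: the mentoring program 95/134 = 70.9%, the CBT program 66/105 = 62.9% → the mentoring program
The mentoring program wins overall and in every risk group — no reversal.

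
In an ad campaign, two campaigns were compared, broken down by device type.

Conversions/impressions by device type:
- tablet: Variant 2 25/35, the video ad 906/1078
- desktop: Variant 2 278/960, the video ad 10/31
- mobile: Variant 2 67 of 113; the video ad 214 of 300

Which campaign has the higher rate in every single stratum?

Tablet: Variant 2 25/35 = 71.4%, the video ad 906/1078 = 84.0% → the video ad
Desktop: Variant 2 278/960 = 29.0%, the video ad 10/31 = 32.3% → the video ad
Mobile: Variant 2 67/113 = 59.3%, the video ad 214/300 = 71.3% → the video ad
The video ad has the higher rate in all 3 groups.

the video ad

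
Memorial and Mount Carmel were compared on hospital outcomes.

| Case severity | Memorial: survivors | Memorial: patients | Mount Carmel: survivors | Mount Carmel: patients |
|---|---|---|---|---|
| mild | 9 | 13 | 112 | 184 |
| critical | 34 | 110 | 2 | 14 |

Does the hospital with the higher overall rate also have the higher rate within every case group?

Mild: Memorial 9/13 = 69.2%, Mount Carmel 112/184 = 60.9% → Memorial
Critical: Memorial 34/110 = 30.9%, Mount Carmel 2/14 = 14.3% → Memorial
Overall: Memorial 43/123 = 35.0%, Mount Carmel 114/198 = 57.6% → Mount Carmel
Memorial wins each case group but Mount Carmel wins overall — the comparison reverses. Memorial's patients skew toward critical, which has a lower base rate.

No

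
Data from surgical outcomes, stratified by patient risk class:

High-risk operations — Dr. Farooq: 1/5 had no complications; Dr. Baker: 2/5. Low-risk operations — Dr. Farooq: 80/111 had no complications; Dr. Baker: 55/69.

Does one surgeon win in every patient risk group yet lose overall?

No

High-risk: Dr. Farooq 1/5 = 20.0%, Dr. Baker 2/5 = 40.0% → Dr. Baker
Low-risk: Dr. Farooq 80/111 = 72.1%, Dr. Baker 55/69 = 79.7% → Dr. Baker
Overall: Dr. Farooq 81/116 = 69.8%, Dr. Baker 57/74 = 77.0% → Dr. Baker
Dr. Baker wins overall and in every patient risk group — no reversal.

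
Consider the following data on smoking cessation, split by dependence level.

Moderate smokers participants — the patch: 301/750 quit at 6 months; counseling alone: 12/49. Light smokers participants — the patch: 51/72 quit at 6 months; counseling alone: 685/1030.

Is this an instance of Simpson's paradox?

Moderate smokers: the patch 301/750 = 40.1%, counseling alone 12/49 = 24.5% → the patch
Light smokers: the patch 51/72 = 70.8%, counseling alone 685/1030 = 66.5% → the patch
Overall: the patch 352/822 = 42.8%, counseling alone 697/1079 = 64.6% → counseling alone
The patch wins each dependence group but counseling alone wins overall — the comparison reverses. The patch's participants skew toward moderate smokers, which has a lower base rate.

Yes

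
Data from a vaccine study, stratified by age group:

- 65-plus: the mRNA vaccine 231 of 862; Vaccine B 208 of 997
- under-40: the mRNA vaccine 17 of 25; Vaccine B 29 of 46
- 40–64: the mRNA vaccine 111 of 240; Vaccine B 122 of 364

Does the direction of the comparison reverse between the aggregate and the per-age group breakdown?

No

65-plus: the mRNA vaccine 231/862 = 26.8%, Vaccine B 208/997 = 20.9% → the mRNA vaccine
Under-40: the mRNA vaccine 17/25 = 68.0%, Vaccine B 29/46 = 63.0% → the mRNA vaccine
40–64: the mRNA vaccine 111/240 = 46.2%, Vaccine B 122/364 = 33.5% → the mRNA vaccine
Overall: the mRNA vaccine 359/1127 = 31.9%, Vaccine B 359/1407 = 25.5% → the mRNA vaccine
The mRNA vaccine wins overall and in every age group — no reversal.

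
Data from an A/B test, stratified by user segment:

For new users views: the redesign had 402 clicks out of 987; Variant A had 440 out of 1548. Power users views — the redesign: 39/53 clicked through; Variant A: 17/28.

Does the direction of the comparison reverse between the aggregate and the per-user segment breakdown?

No

New users: the redesign 402/987 = 40.7%, Variant A 440/1548 = 28.4% → the redesign
Power users: the redesign 39/53 = 73.6%, Variant A 17/28 = 60.7% → the redesign
Overall: the redesign 441/1040 = 42.4%, Variant A 457/1576 = 29.0% → the redesign
The redesign wins overall and in every user group — no reversal.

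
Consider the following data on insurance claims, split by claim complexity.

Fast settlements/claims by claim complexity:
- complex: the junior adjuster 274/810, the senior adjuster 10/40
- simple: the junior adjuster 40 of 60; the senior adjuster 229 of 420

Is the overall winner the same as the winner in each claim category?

Complex: the junior adjuster 274/810 = 33.8%, the senior adjuster 10/40 = 25.0% → the junior adjuster
Simple: the junior adjuster 40/60 = 66.7%, the senior adjuster 229/420 = 54.5% → the junior adjuster
Overall: the junior adjuster 314/870 = 36.1%, the senior adjuster 239/460 = 52.0% → the senior adjuster
The junior adjuster wins each claim group but the senior adjuster wins overall — the comparison reverses. The junior adjuster's claims skew toward complex, which has a lower base rate.

No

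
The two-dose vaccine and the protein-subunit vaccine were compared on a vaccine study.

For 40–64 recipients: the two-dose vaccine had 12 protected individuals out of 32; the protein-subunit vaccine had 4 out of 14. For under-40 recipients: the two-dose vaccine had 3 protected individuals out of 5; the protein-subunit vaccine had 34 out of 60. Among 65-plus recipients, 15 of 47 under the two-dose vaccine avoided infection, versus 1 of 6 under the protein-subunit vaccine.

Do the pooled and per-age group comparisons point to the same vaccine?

No

40–64: the two-dose vaccine 12/32 = 37.5%, the protein-subunit vaccine 4/14 = 28.6% → the two-dose vaccine
Under-40: the two-dose vaccine 3/5 = 60.0%, the protein-subunit vaccine 34/60 = 56.7% → the two-dose vaccine
65-plus: the two-dose vaccine 15/47 = 31.9%, the protein-subunit vaccine 1/6 = 16.7% → the two-dose vaccine
Overall: the two-dose vaccine 30/84 = 35.7%, the protein-subunit vaccine 39/80 = 48.8% → the protein-subunit vaccine
The two-dose vaccine wins each age group but the protein-subunit vaccine wins overall — the comparison reverses. The two-dose vaccine's recipients skew toward 65-plus, which has a lower base rate.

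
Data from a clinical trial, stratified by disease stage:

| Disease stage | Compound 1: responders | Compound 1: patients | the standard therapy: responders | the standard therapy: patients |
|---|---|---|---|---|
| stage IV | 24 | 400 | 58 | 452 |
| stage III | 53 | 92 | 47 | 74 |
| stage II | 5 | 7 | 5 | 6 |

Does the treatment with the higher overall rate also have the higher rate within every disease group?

Yes

Stage IV: Compound 1 24/400 = 6.0%, the standard therapy 58/452 = 12.8% → the standard therapy
Stage III: Compound 1 53/92 = 57.6%, the standard therapy 47/74 = 63.5% → the standard therapy
Stage II: Compound 1 5/7 = 71.4%, the standard therapy 5/6 = 83.3% → the standard therapy
Overall: Compound 1 82/499 = 16.4%, the standard therapy 110/532 = 20.7% → the standard therapy
The standard therapy wins overall and in every disease group — no reversal.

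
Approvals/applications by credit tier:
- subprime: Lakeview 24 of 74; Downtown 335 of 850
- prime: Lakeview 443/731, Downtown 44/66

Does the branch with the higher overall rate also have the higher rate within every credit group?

No

Subprime: Lakeview 24/74 = 32.4%, Downtown 335/850 = 39.4% → Downtown
Prime: Lakeview 443/731 = 60.6%, Downtown 44/66 = 66.7% → Downtown
Overall: Lakeview 467/805 = 58.0%, Downtown 379/916 = 41.4% → Lakeview
Downtown wins each credit group but Lakeview wins overall — the comparison reverses. Downtown's applications skew toward subprime, which has a lower base rate.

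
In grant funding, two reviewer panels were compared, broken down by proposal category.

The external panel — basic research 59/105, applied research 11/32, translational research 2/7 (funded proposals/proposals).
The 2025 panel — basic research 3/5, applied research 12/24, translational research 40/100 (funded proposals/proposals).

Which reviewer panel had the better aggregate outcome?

the external panel

Basic research: the external panel 59/105 = 56.2%, the 2025 panel 3/5 = 60.0% → the 2025 panel
Applied research: the external panel 11/32 = 34.4%, the 2025 panel 12/24 = 50.0% → the 2025 panel
Translational research: the external panel 2/7 = 28.6%, the 2025 panel 40/100 = 40.0% → the 2025 panel
Overall: the external panel 72/144 = 50.0%, the 2025 panel 55/129 = 42.6% → the external panel
(The 2025 panel wins every proposal group but the external panel wins overall — the 2025 panel's proposals skew toward the low-rate translational research group.)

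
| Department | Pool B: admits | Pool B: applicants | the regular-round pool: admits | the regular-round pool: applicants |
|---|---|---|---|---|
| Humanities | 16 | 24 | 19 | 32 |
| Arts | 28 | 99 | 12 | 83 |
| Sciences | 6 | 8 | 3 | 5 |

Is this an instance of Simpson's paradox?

No

Humanities: Pool B 16/24 = 66.7%, the regular-round pool 19/32 = 59.4% → Pool B
Arts: Pool B 28/99 = 28.3%, the regular-round pool 12/83 = 14.5% → Pool B
Sciences: Pool B 6/8 = 75.0%, the regular-round pool 3/5 = 60.0% → Pool B
Overall: Pool B 50/131 = 38.2%, the regular-round pool 34/120 = 28.3% → Pool B
Pool B wins overall and in every department group — no reversal.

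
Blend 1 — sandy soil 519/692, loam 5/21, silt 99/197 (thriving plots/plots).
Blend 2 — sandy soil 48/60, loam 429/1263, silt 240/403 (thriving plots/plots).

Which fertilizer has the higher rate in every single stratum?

Blend 2

Sandy soil: Blend 1 519/692 = 75.0%, Blend 2 48/60 = 80.0% → Blend 2
Loam: Blend 1 5/21 = 23.8%, Blend 2 429/1263 = 34.0% → Blend 2
Silt: Blend 1 99/197 = 50.3%, Blend 2 240/403 = 59.6% → Blend 2
Blend 2 has the higher rate in all 3 groups.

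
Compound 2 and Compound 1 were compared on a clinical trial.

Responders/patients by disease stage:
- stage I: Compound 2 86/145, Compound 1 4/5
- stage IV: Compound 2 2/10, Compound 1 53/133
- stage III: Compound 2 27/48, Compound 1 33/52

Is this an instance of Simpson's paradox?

Yes

Stage I: Compound 2 86/145 = 59.3%, Compound 1 4/5 = 80.0% → Compound 1
Stage IV: Compound 2 2/10 = 20.0%, Compound 1 53/133 = 39.8% → Compound 1
Stage III: Compound 2 27/48 = 56.2%, Compound 1 33/52 = 63.5% → Compound 1
Overall: Compound 2 115/203 = 56.7%, Compound 1 90/190 = 47.4% → Compound 2
Compound 1 wins each disease group but Compound 2 wins overall — the comparison reverses. Compound 1's patients skew toward stage IV, which has a lower base rate.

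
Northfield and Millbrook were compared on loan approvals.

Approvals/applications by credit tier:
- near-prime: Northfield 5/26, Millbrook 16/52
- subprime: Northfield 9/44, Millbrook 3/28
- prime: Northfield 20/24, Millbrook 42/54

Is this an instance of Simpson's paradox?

Near-prime: Northfield 5/26 = 19.2%, Millbrook 16/52 = 30.8% → Millbrook
Subprime: Northfield 9/44 = 20.5%, Millbrook 3/28 = 10.7% → Northfield
Prime: Northfield 20/24 = 83.3%, Millbrook 42/54 = 77.8% → Northfield
Overall: Northfield 34/94 = 36.2%, Millbrook 61/134 = 45.5% → Millbrook
Neither sweeps: Northfield wins 2 of 3 groups, Millbrook wins 1. Millbrook wins overall but not every group — no Simpson reversal.

No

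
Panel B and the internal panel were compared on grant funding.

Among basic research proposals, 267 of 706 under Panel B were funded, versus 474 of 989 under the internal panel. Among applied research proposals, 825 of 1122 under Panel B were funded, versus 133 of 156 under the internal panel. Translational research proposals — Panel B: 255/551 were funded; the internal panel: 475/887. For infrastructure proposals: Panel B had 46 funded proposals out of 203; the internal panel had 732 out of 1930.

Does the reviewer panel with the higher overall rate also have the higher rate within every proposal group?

Basic research: Panel B 267/706 = 37.8%, the internal panel 474/989 = 47.9% → the internal panel
Applied research: Panel B 825/1122 = 73.5%, the internal panel 133/156 = 85.3% → the internal panel
Translational research: Panel B 255/551 = 46.3%, the internal panel 475/887 = 53.6% → the internal panel
Infrastructure: Panel B 46/203 = 22.7%, the internal panel 732/1930 = 37.9% → the internal panel
Overall: Panel B 1393/2582 = 54.0%, the internal panel 1814/3962 = 45.8% → Panel B
The internal panel wins each proposal group but Panel B wins overall — the comparison reverses. The internal panel's proposals skew toward infrastructure, which has a lower base rate.

No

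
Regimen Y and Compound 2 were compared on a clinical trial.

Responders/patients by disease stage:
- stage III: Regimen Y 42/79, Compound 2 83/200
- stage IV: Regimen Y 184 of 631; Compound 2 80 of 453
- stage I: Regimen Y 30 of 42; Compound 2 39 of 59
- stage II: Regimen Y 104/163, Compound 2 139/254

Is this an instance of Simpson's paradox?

No

Stage III: Regimen Y 42/79 = 53.2%, Compound 2 83/200 = 41.5% → Regimen Y
Stage IV: Regimen Y 184/631 = 29.2%, Compound 2 80/453 = 17.7% → Regimen Y
Stage I: Regimen Y 30/42 = 71.4%, Compound 2 39/59 = 66.1% → Regimen Y
Stage II: Regimen Y 104/163 = 63.8%, Compound 2 139/254 = 54.7% → Regimen Y
Overall: Regimen Y 360/915 = 39.3%, Compound 2 341/966 = 35.3% → Regimen Y
Regimen Y wins overall and in every disease group — no reversal.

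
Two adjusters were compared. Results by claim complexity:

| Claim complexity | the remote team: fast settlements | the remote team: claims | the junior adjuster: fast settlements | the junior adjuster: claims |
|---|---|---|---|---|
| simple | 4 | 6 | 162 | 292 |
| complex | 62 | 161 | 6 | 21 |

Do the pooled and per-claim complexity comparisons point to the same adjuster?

Simple: the remote team 4/6 = 66.7%, the junior adjuster 162/292 = 55.5% → the remote team
Complex: the remote team 62/161 = 38.5%, the junior adjuster 6/21 = 28.6% → the remote team
Overall: the remote team 66/167 = 39.5%, the junior adjuster 168/313 = 53.7% → the junior adjuster
The remote team wins each claim group but the junior adjuster wins overall — the comparison reverses. The remote team's claims skew toward complex, which has a lower base rate.

No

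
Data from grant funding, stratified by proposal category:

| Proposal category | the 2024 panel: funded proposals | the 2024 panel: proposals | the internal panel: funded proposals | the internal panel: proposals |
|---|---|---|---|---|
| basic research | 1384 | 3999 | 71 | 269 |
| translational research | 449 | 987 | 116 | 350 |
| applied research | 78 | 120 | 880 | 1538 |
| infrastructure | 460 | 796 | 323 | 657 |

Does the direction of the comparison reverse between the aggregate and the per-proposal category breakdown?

Yes

Basic research: the 2024 panel 1384/3999 = 34.6%, the internal panel 71/269 = 26.4% → the 2024 panel
Translational research: the 2024 panel 449/987 = 45.5%, the internal panel 116/350 = 33.1% → the 2024 panel
Applied research: the 2024 panel 78/120 = 65.0%, the internal panel 880/1538 = 57.2% → the 2024 panel
Infrastructure: the 2024 panel 460/796 = 57.8%, the internal panel 323/657 = 49.2% → the 2024 panel
Overall: the 2024 panel 2371/5902 = 40.2%, the internal panel 1390/2814 = 49.4% → the internal panel
The 2024 panel wins each proposal group but the internal panel wins overall — the comparison reverses. The 2024 panel's proposals skew toward basic research, which has a lower base rate.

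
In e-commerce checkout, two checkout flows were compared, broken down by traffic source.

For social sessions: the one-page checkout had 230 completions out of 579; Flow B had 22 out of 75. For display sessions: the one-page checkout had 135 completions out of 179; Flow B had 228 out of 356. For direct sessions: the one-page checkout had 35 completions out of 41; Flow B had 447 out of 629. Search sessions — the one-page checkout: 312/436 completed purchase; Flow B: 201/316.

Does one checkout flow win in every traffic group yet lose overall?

Yes

Social: the one-page checkout 230/579 = 39.7%, Flow B 22/75 = 29.3% → the one-page checkout
Display: the one-page checkout 135/179 = 75.4%, Flow B 228/356 = 64.0% → the one-page checkout
Direct: the one-page checkout 35/41 = 85.4%, Flow B 447/629 = 71.1% → the one-page checkout
Search: the one-page checkout 312/436 = 71.6%, Flow B 201/316 = 63.6% → the one-page checkout
Overall: the one-page checkout 712/1235 = 57.7%, Flow B 898/1376 = 65.3% → Flow B
The one-page checkout wins each traffic group but Flow B wins overall — the comparison reverses. The one-page checkout's sessions skew toward social, which has a lower base rate.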